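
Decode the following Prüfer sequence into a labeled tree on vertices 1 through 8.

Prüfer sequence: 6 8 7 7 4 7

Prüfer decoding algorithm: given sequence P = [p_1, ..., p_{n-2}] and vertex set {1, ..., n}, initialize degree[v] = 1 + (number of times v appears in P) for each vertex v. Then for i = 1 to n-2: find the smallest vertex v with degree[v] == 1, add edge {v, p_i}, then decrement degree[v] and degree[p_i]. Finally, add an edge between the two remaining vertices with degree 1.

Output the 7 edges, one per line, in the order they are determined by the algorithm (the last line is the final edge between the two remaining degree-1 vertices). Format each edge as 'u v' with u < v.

Answer: 1 6
2 8
3 7
5 7
4 6
4 7
7 8

Derivation:
Initial degrees: {1:1, 2:1, 3:1, 4:2, 5:1, 6:2, 7:4, 8:2}
Step 1: smallest deg-1 vertex = 1, p_1 = 6. Add edge {1,6}. Now deg[1]=0, deg[6]=1.
Step 2: smallest deg-1 vertex = 2, p_2 = 8. Add edge {2,8}. Now deg[2]=0, deg[8]=1.
Step 3: smallest deg-1 vertex = 3, p_3 = 7. Add edge {3,7}. Now deg[3]=0, deg[7]=3.
Step 4: smallest deg-1 vertex = 5, p_4 = 7. Add edge {5,7}. Now deg[5]=0, deg[7]=2.
Step 5: smallest deg-1 vertex = 6, p_5 = 4. Add edge {4,6}. Now deg[6]=0, deg[4]=1.
Step 6: smallest deg-1 vertex = 4, p_6 = 7. Add edge {4,7}. Now deg[4]=0, deg[7]=1.
Final: two remaining deg-1 vertices are 7, 8. Add edge {7,8}.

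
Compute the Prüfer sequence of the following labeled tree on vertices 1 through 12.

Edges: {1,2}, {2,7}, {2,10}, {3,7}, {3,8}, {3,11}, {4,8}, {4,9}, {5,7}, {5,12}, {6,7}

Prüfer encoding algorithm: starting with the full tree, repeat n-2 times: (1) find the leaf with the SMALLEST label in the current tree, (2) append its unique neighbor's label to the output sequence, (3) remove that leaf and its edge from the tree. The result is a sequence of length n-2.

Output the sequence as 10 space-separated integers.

Step 1: leaves = {1,6,9,10,11,12}. Remove smallest leaf 1, emit neighbor 2.
Step 2: leaves = {6,9,10,11,12}. Remove smallest leaf 6, emit neighbor 7.
Step 3: leaves = {9,10,11,12}. Remove smallest leaf 9, emit neighbor 4.
Step 4: leaves = {4,10,11,12}. Remove smallest leaf 4, emit neighbor 8.
Step 5: leaves = {8,10,11,12}. Remove smallest leaf 8, emit neighbor 3.
Step 6: leaves = {10,11,12}. Remove smallest leaf 10, emit neighbor 2.
Step 7: leaves = {2,11,12}. Remove smallest leaf 2, emit neighbor 7.
Step 8: leaves = {11,12}. Remove smallest leaf 11, emit neighbor 3.
Step 9: leaves = {3,12}. Remove smallest leaf 3, emit neighbor 7.
Step 10: leaves = {7,12}. Remove smallest leaf 7, emit neighbor 5.
Done: 2 vertices remain (5, 12). Sequence = [2 7 4 8 3 2 7 3 7 5]

Answer: 2 7 4 8 3 2 7 3 7 5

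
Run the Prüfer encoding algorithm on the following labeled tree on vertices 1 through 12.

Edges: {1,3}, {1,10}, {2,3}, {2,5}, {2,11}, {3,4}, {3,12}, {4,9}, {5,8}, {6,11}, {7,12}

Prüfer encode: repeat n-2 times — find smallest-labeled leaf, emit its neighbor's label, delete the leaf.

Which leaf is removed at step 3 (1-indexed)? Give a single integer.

Answer: 8

Derivation:
Step 1: current leaves = {6,7,8,9,10}. Remove leaf 6 (neighbor: 11).
Step 2: current leaves = {7,8,9,10,11}. Remove leaf 7 (neighbor: 12).
Step 3: current leaves = {8,9,10,11,12}. Remove leaf 8 (neighbor: 5).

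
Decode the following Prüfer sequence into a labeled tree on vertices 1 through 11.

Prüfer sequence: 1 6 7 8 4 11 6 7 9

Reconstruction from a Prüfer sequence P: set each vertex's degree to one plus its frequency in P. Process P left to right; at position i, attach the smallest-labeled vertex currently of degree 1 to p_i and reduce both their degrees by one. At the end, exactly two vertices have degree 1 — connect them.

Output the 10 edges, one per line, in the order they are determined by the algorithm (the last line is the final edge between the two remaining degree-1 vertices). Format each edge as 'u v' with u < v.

Initial degrees: {1:2, 2:1, 3:1, 4:2, 5:1, 6:3, 7:3, 8:2, 9:2, 10:1, 11:2}
Step 1: smallest deg-1 vertex = 2, p_1 = 1. Add edge {1,2}. Now deg[2]=0, deg[1]=1.
Step 2: smallest deg-1 vertex = 1, p_2 = 6. Add edge {1,6}. Now deg[1]=0, deg[6]=2.
Step 3: smallest deg-1 vertex = 3, p_3 = 7. Add edge {3,7}. Now deg[3]=0, deg[7]=2.
Step 4: smallest deg-1 vertex = 5, p_4 = 8. Add edge {5,8}. Now deg[5]=0, deg[8]=1.
Step 5: smallest deg-1 vertex = 8, p_5 = 4. Add edge {4,8}. Now deg[8]=0, deg[4]=1.
Step 6: smallest deg-1 vertex = 4, p_6 = 11. Add edge {4,11}. Now deg[4]=0, deg[11]=1.
Step 7: smallest deg-1 vertex = 10, p_7 = 6. Add edge {6,10}. Now deg[10]=0, deg[6]=1.
Step 8: smallest deg-1 vertex = 6, p_8 = 7. Add edge {6,7}. Now deg[6]=0, deg[7]=1.
Step 9: smallest deg-1 vertex = 7, p_9 = 9. Add edge {7,9}. Now deg[7]=0, deg[9]=1.
Final: two remaining deg-1 vertices are 9, 11. Add edge {9,11}.

Answer: 1 2
1 6
3 7
5 8
4 8
4 11
6 10
6 7
7 9
9 11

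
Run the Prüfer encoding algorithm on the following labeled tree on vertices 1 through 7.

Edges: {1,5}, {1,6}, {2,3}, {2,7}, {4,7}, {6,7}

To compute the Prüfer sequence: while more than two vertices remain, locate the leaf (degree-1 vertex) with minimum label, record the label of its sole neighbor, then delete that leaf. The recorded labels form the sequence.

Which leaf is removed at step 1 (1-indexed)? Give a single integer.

Answer: 3

Derivation:
Step 1: current leaves = {3,4,5}. Remove leaf 3 (neighbor: 2).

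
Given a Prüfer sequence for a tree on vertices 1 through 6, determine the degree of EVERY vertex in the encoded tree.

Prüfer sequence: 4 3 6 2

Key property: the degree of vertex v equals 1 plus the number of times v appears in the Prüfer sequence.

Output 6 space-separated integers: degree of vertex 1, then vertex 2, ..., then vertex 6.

Answer: 1 2 2 2 1 2

Derivation:
p_1 = 4: count[4] becomes 1
p_2 = 3: count[3] becomes 1
p_3 = 6: count[6] becomes 1
p_4 = 2: count[2] becomes 1
Degrees (1 + count): deg[1]=1+0=1, deg[2]=1+1=2, deg[3]=1+1=2, deg[4]=1+1=2, deg[5]=1+0=1, deg[6]=1+1=2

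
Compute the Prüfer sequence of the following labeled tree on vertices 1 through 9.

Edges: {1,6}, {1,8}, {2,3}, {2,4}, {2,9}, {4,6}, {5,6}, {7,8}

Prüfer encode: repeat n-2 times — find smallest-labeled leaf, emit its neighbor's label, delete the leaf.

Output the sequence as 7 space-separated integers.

Answer: 2 6 8 1 6 4 2

Derivation:
Step 1: leaves = {3,5,7,9}. Remove smallest leaf 3, emit neighbor 2.
Step 2: leaves = {5,7,9}. Remove smallest leaf 5, emit neighbor 6.
Step 3: leaves = {7,9}. Remove smallest leaf 7, emit neighbor 8.
Step 4: leaves = {8,9}. Remove smallest leaf 8, emit neighbor 1.
Step 5: leaves = {1,9}. Remove smallest leaf 1, emit neighbor 6.
Step 6: leaves = {6,9}. Remove smallest leaf 6, emit neighbor 4.
Step 7: leaves = {4,9}. Remove smallest leaf 4, emit neighbor 2.
Done: 2 vertices remain (2, 9). Sequence = [2 6 8 1 6 4 2]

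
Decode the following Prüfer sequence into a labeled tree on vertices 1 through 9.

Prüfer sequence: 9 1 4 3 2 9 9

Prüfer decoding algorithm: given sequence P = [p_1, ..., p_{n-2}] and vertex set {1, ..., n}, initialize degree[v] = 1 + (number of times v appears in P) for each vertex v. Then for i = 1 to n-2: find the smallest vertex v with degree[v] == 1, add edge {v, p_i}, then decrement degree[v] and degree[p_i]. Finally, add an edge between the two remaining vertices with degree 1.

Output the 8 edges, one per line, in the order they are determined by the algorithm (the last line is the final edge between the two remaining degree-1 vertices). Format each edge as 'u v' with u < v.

Initial degrees: {1:2, 2:2, 3:2, 4:2, 5:1, 6:1, 7:1, 8:1, 9:4}
Step 1: smallest deg-1 vertex = 5, p_1 = 9. Add edge {5,9}. Now deg[5]=0, deg[9]=3.
Step 2: smallest deg-1 vertex = 6, p_2 = 1. Add edge {1,6}. Now deg[6]=0, deg[1]=1.
Step 3: smallest deg-1 vertex = 1, p_3 = 4. Add edge {1,4}. Now deg[1]=0, deg[4]=1.
Step 4: smallest deg-1 vertex = 4, p_4 = 3. Add edge {3,4}. Now deg[4]=0, deg[3]=1.
Step 5: smallest deg-1 vertex = 3, p_5 = 2. Add edge {2,3}. Now deg[3]=0, deg[2]=1.
Step 6: smallest deg-1 vertex = 2, p_6 = 9. Add edge {2,9}. Now deg[2]=0, deg[9]=2.
Step 7: smallest deg-1 vertex = 7, p_7 = 9. Add edge {7,9}. Now deg[7]=0, deg[9]=1.
Final: two remaining deg-1 vertices are 8, 9. Add edge {8,9}.

Answer: 5 9
1 6
1 4
3 4
2 3
2 9
7 9
8 9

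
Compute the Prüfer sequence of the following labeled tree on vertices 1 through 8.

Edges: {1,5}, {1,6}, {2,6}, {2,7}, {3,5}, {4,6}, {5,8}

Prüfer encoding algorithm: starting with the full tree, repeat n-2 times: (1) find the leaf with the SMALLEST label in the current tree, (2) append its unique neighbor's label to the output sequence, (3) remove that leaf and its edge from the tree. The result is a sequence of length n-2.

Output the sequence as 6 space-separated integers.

Answer: 5 6 2 6 1 5

Derivation:
Step 1: leaves = {3,4,7,8}. Remove smallest leaf 3, emit neighbor 5.
Step 2: leaves = {4,7,8}. Remove smallest leaf 4, emit neighbor 6.
Step 3: leaves = {7,8}. Remove smallest leaf 7, emit neighbor 2.
Step 4: leaves = {2,8}. Remove smallest leaf 2, emit neighbor 6.
Step 5: leaves = {6,8}. Remove smallest leaf 6, emit neighbor 1.
Step 6: leaves = {1,8}. Remove smallest leaf 1, emit neighbor 5.
Done: 2 vertices remain (5, 8). Sequence = [5 6 2 6 1 5]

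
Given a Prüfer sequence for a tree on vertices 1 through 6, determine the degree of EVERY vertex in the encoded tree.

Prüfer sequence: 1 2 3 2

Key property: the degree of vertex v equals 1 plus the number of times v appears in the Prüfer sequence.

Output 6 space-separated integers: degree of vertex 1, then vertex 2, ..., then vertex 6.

Answer: 2 3 2 1 1 1

Derivation:
p_1 = 1: count[1] becomes 1
p_2 = 2: count[2] becomes 1
p_3 = 3: count[3] becomes 1
p_4 = 2: count[2] becomes 2
Degrees (1 + count): deg[1]=1+1=2, deg[2]=1+2=3, deg[3]=1+1=2, deg[4]=1+0=1, deg[5]=1+0=1, deg[6]=1+0=1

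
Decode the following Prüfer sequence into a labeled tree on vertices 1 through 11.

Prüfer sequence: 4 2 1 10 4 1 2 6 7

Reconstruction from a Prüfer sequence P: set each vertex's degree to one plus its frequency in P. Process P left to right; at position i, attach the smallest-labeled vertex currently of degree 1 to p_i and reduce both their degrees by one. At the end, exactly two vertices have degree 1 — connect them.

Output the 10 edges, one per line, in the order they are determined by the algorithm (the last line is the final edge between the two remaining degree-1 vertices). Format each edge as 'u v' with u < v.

Answer: 3 4
2 5
1 8
9 10
4 10
1 4
1 2
2 6
6 7
7 11

Derivation:
Initial degrees: {1:3, 2:3, 3:1, 4:3, 5:1, 6:2, 7:2, 8:1, 9:1, 10:2, 11:1}
Step 1: smallest deg-1 vertex = 3, p_1 = 4. Add edge {3,4}. Now deg[3]=0, deg[4]=2.
Step 2: smallest deg-1 vertex = 5, p_2 = 2. Add edge {2,5}. Now deg[5]=0, deg[2]=2.
Step 3: smallest deg-1 vertex = 8, p_3 = 1. Add edge {1,8}. Now deg[8]=0, deg[1]=2.
Step 4: smallest deg-1 vertex = 9, p_4 = 10. Add edge {9,10}. Now deg[9]=0, deg[10]=1.
Step 5: smallest deg-1 vertex = 10, p_5 = 4. Add edge {4,10}. Now deg[10]=0, deg[4]=1.
Step 6: smallest deg-1 vertex = 4, p_6 = 1. Add edge {1,4}. Now deg[4]=0, deg[1]=1.
Step 7: smallest deg-1 vertex = 1, p_7 = 2. Add edge {1,2}. Now deg[1]=0, deg[2]=1.
Step 8: smallest deg-1 vertex = 2, p_8 = 6. Add edge {2,6}. Now deg[2]=0, deg[6]=1.
Step 9: smallest deg-1 vertex = 6, p_9 = 7. Add edge {6,7}. Now deg[6]=0, deg[7]=1.
Final: two remaining deg-1 vertices are 7, 11. Add edge {7,11}.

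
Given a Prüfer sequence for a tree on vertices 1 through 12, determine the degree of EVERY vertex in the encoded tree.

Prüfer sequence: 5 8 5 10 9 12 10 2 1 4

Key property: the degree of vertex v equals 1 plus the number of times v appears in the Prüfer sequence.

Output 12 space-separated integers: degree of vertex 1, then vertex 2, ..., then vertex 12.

Answer: 2 2 1 2 3 1 1 2 2 3 1 2

Derivation:
p_1 = 5: count[5] becomes 1
p_2 = 8: count[8] becomes 1
p_3 = 5: count[5] becomes 2
p_4 = 10: count[10] becomes 1
p_5 = 9: count[9] becomes 1
p_6 = 12: count[12] becomes 1
p_7 = 10: count[10] becomes 2
p_8 = 2: count[2] becomes 1
p_9 = 1: count[1] becomes 1
p_10 = 4: count[4] becomes 1
Degrees (1 + count): deg[1]=1+1=2, deg[2]=1+1=2, deg[3]=1+0=1, deg[4]=1+1=2, deg[5]=1+2=3, deg[6]=1+0=1, deg[7]=1+0=1, deg[8]=1+1=2, deg[9]=1+1=2, deg[10]=1+2=3, deg[11]=1+0=1, deg[12]=1+1=2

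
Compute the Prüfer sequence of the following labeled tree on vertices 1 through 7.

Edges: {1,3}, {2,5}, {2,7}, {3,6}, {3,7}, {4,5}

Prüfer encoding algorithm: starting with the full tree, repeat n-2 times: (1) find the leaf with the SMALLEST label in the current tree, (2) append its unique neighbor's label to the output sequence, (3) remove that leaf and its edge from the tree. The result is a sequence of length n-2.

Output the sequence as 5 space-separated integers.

Answer: 3 5 2 7 3

Derivation:
Step 1: leaves = {1,4,6}. Remove smallest leaf 1, emit neighbor 3.
Step 2: leaves = {4,6}. Remove smallest leaf 4, emit neighbor 5.
Step 3: leaves = {5,6}. Remove smallest leaf 5, emit neighbor 2.
Step 4: leaves = {2,6}. Remove smallest leaf 2, emit neighbor 7.
Step 5: leaves = {6,7}. Remove smallest leaf 6, emit neighbor 3.
Done: 2 vertices remain (3, 7). Sequence = [3 5 2 7 3]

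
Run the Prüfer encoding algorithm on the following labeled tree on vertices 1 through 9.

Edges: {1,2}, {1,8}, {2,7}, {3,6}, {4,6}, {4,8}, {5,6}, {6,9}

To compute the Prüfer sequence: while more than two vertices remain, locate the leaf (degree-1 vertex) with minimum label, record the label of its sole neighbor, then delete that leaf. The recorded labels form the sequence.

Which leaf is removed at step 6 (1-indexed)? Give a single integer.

Answer: 8

Derivation:
Step 1: current leaves = {3,5,7,9}. Remove leaf 3 (neighbor: 6).
Step 2: current leaves = {5,7,9}. Remove leaf 5 (neighbor: 6).
Step 3: current leaves = {7,9}. Remove leaf 7 (neighbor: 2).
Step 4: current leaves = {2,9}. Remove leaf 2 (neighbor: 1).
Step 5: current leaves = {1,9}. Remove leaf 1 (neighbor: 8).
Step 6: current leaves = {8,9}. Remove leaf 8 (neighbor: 4).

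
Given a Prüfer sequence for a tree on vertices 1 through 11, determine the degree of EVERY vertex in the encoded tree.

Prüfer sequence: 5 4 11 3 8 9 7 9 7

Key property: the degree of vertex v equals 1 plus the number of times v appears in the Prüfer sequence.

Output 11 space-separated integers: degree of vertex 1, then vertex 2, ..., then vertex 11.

Answer: 1 1 2 2 2 1 3 2 3 1 2

Derivation:
p_1 = 5: count[5] becomes 1
p_2 = 4: count[4] becomes 1
p_3 = 11: count[11] becomes 1
p_4 = 3: count[3] becomes 1
p_5 = 8: count[8] becomes 1
p_6 = 9: count[9] becomes 1
p_7 = 7: count[7] becomes 1
p_8 = 9: count[9] becomes 2
p_9 = 7: count[7] becomes 2
Degrees (1 + count): deg[1]=1+0=1, deg[2]=1+0=1, deg[3]=1+1=2, deg[4]=1+1=2, deg[5]=1+1=2, deg[6]=1+0=1, deg[7]=1+2=3, deg[8]=1+1=2, deg[9]=1+2=3, deg[10]=1+0=1, deg[11]=1+1=2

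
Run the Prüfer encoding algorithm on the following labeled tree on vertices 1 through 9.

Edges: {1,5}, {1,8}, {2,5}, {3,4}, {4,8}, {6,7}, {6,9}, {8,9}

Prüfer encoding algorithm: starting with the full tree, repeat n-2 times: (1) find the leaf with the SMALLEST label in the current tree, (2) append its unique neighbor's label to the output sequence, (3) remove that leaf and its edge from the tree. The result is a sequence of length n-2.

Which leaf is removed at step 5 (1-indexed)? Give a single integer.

Answer: 1

Derivation:
Step 1: current leaves = {2,3,7}. Remove leaf 2 (neighbor: 5).
Step 2: current leaves = {3,5,7}. Remove leaf 3 (neighbor: 4).
Step 3: current leaves = {4,5,7}. Remove leaf 4 (neighbor: 8).
Step 4: current leaves = {5,7}. Remove leaf 5 (neighbor: 1).
Step 5: current leaves = {1,7}. Remove leaf 1 (neighbor: 8).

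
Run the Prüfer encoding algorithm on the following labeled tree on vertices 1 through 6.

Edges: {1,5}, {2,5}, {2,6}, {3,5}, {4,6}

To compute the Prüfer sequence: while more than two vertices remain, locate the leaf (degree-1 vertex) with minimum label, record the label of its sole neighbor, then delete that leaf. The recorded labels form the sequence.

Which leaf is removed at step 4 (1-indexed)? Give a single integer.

Answer: 5

Derivation:
Step 1: current leaves = {1,3,4}. Remove leaf 1 (neighbor: 5).
Step 2: current leaves = {3,4}. Remove leaf 3 (neighbor: 5).
Step 3: current leaves = {4,5}. Remove leaf 4 (neighbor: 6).
Step 4: current leaves = {5,6}. Remove leaf 5 (neighbor: 2).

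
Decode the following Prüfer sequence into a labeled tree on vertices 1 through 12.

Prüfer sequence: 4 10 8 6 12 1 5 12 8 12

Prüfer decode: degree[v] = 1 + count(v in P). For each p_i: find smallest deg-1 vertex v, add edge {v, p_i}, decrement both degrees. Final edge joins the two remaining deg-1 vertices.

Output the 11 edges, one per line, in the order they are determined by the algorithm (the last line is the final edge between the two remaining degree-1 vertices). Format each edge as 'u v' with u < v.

Initial degrees: {1:2, 2:1, 3:1, 4:2, 5:2, 6:2, 7:1, 8:3, 9:1, 10:2, 11:1, 12:4}
Step 1: smallest deg-1 vertex = 2, p_1 = 4. Add edge {2,4}. Now deg[2]=0, deg[4]=1.
Step 2: smallest deg-1 vertex = 3, p_2 = 10. Add edge {3,10}. Now deg[3]=0, deg[10]=1.
Step 3: smallest deg-1 vertex = 4, p_3 = 8. Add edge {4,8}. Now deg[4]=0, deg[8]=2.
Step 4: smallest deg-1 vertex = 7, p_4 = 6. Add edge {6,7}. Now deg[7]=0, deg[6]=1.
Step 5: smallest deg-1 vertex = 6, p_5 = 12. Add edge {6,12}. Now deg[6]=0, deg[12]=3.
Step 6: smallest deg-1 vertex = 9, p_6 = 1. Add edge {1,9}. Now deg[9]=0, deg[1]=1.
Step 7: smallest deg-1 vertex = 1, p_7 = 5. Add edge {1,5}. Now deg[1]=0, deg[5]=1.
Step 8: smallest deg-1 vertex = 5, p_8 = 12. Add edge {5,12}. Now deg[5]=0, deg[12]=2.
Step 9: smallest deg-1 vertex = 10, p_9 = 8. Add edge {8,10}. Now deg[10]=0, deg[8]=1.
Step 10: smallest deg-1 vertex = 8, p_10 = 12. Add edge {8,12}. Now deg[8]=0, deg[12]=1.
Final: two remaining deg-1 vertices are 11, 12. Add edge {11,12}.

Answer: 2 4
3 10
4 8
6 7
6 12
1 9
1 5
5 12
8 10
8 12
11 12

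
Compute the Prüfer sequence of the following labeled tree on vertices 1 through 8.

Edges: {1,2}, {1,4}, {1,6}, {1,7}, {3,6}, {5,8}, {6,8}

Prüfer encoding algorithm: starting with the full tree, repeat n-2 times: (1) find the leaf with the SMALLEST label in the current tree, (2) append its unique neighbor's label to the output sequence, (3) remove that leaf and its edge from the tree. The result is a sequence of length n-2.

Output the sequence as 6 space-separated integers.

Answer: 1 6 1 8 1 6

Derivation:
Step 1: leaves = {2,3,4,5,7}. Remove smallest leaf 2, emit neighbor 1.
Step 2: leaves = {3,4,5,7}. Remove smallest leaf 3, emit neighbor 6.
Step 3: leaves = {4,5,7}. Remove smallest leaf 4, emit neighbor 1.
Step 4: leaves = {5,7}. Remove smallest leaf 5, emit neighbor 8.
Step 5: leaves = {7,8}. Remove smallest leaf 7, emit neighbor 1.
Step 6: leaves = {1,8}. Remove smallest leaf 1, emit neighbor 6.
Done: 2 vertices remain (6, 8). Sequence = [1 6 1 8 1 6]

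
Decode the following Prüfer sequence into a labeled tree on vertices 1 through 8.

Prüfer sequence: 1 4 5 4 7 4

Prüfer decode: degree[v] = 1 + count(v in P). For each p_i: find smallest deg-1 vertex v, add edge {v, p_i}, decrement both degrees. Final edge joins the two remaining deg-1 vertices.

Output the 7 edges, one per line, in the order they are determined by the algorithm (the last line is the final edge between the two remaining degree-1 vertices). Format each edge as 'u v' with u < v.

Answer: 1 2
1 4
3 5
4 5
6 7
4 7
4 8

Derivation:
Initial degrees: {1:2, 2:1, 3:1, 4:4, 5:2, 6:1, 7:2, 8:1}
Step 1: smallest deg-1 vertex = 2, p_1 = 1. Add edge {1,2}. Now deg[2]=0, deg[1]=1.
Step 2: smallest deg-1 vertex = 1, p_2 = 4. Add edge {1,4}. Now deg[1]=0, deg[4]=3.
Step 3: smallest deg-1 vertex = 3, p_3 = 5. Add edge {3,5}. Now deg[3]=0, deg[5]=1.
Step 4: smallest deg-1 vertex = 5, p_4 = 4. Add edge {4,5}. Now deg[5]=0, deg[4]=2.
Step 5: smallest deg-1 vertex = 6, p_5 = 7. Add edge {6,7}. Now deg[6]=0, deg[7]=1.
Step 6: smallest deg-1 vertex = 7, p_6 = 4. Add edge {4,7}. Now deg[7]=0, deg[4]=1.
Final: two remaining deg-1 vertices are 4, 8. Add edge {4,8}.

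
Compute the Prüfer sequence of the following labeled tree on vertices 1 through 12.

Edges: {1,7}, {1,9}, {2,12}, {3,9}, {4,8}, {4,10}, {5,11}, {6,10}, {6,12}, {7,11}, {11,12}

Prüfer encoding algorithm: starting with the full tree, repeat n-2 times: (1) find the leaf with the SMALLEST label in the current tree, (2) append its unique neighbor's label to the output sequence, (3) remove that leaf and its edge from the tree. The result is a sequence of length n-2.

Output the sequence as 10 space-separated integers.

Step 1: leaves = {2,3,5,8}. Remove smallest leaf 2, emit neighbor 12.
Step 2: leaves = {3,5,8}. Remove smallest leaf 3, emit neighbor 9.
Step 3: leaves = {5,8,9}. Remove smallest leaf 5, emit neighbor 11.
Step 4: leaves = {8,9}. Remove smallest leaf 8, emit neighbor 4.
Step 5: leaves = {4,9}. Remove smallest leaf 4, emit neighbor 10.
Step 6: leaves = {9,10}. Remove smallest leaf 9, emit neighbor 1.
Step 7: leaves = {1,10}. Remove smallest leaf 1, emit neighbor 7.
Step 8: leaves = {7,10}. Remove smallest leaf 7, emit neighbor 11.
Step 9: leaves = {10,11}. Remove smallest leaf 10, emit neighbor 6.
Step 10: leaves = {6,11}. Remove smallest leaf 6, emit neighbor 12.
Done: 2 vertices remain (11, 12). Sequence = [12 9 11 4 10 1 7 11 6 12]

Answer: 12 9 11 4 10 1 7 11 6 12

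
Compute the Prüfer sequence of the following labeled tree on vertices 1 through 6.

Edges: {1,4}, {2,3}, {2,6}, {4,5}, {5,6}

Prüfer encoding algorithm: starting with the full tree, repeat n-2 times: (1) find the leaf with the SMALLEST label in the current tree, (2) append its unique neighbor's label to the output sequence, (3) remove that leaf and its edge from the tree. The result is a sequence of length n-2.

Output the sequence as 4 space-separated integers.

Answer: 4 2 6 5

Derivation:
Step 1: leaves = {1,3}. Remove smallest leaf 1, emit neighbor 4.
Step 2: leaves = {3,4}. Remove smallest leaf 3, emit neighbor 2.
Step 3: leaves = {2,4}. Remove smallest leaf 2, emit neighbor 6.
Step 4: leaves = {4,6}. Remove smallest leaf 4, emit neighbor 5.
Done: 2 vertices remain (5, 6). Sequence = [4 2 6 5]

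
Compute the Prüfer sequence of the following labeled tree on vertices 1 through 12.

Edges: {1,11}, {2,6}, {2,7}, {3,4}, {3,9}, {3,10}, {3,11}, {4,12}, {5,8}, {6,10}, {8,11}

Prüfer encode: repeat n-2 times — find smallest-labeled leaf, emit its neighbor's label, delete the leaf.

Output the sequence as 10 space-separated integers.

Step 1: leaves = {1,5,7,9,12}. Remove smallest leaf 1, emit neighbor 11.
Step 2: leaves = {5,7,9,12}. Remove smallest leaf 5, emit neighbor 8.
Step 3: leaves = {7,8,9,12}. Remove smallest leaf 7, emit neighbor 2.
Step 4: leaves = {2,8,9,12}. Remove smallest leaf 2, emit neighbor 6.
Step 5: leaves = {6,8,9,12}. Remove smallest leaf 6, emit neighbor 10.
Step 6: leaves = {8,9,10,12}. Remove smallest leaf 8, emit neighbor 11.
Step 7: leaves = {9,10,11,12}. Remove smallest leaf 9, emit neighbor 3.
Step 8: leaves = {10,11,12}. Remove smallest leaf 10, emit neighbor 3.
Step 9: leaves = {11,12}. Remove smallest leaf 11, emit neighbor 3.
Step 10: leaves = {3,12}. Remove smallest leaf 3, emit neighbor 4.
Done: 2 vertices remain (4, 12). Sequence = [11 8 2 6 10 11 3 3 3 4]

Answer: 11 8 2 6 10 11 3 3 3 4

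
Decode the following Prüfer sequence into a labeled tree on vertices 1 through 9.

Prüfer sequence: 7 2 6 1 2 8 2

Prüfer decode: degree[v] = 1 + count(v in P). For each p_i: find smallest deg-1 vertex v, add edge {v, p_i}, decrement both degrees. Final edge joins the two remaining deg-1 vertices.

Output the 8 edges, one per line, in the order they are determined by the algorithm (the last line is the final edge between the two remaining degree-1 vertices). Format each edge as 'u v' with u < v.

Initial degrees: {1:2, 2:4, 3:1, 4:1, 5:1, 6:2, 7:2, 8:2, 9:1}
Step 1: smallest deg-1 vertex = 3, p_1 = 7. Add edge {3,7}. Now deg[3]=0, deg[7]=1.
Step 2: smallest deg-1 vertex = 4, p_2 = 2. Add edge {2,4}. Now deg[4]=0, deg[2]=3.
Step 3: smallest deg-1 vertex = 5, p_3 = 6. Add edge {5,6}. Now deg[5]=0, deg[6]=1.
Step 4: smallest deg-1 vertex = 6, p_4 = 1. Add edge {1,6}. Now deg[6]=0, deg[1]=1.
Step 5: smallest deg-1 vertex = 1, p_5 = 2. Add edge {1,2}. Now deg[1]=0, deg[2]=2.
Step 6: smallest deg-1 vertex = 7, p_6 = 8. Add edge {7,8}. Now deg[7]=0, deg[8]=1.
Step 7: smallest deg-1 vertex = 8, p_7 = 2. Add edge {2,8}. Now deg[8]=0, deg[2]=1.
Final: two remaining deg-1 vertices are 2, 9. Add edge {2,9}.

Answer: 3 7
2 4
5 6
1 6
1 2
7 8
2 8
2 9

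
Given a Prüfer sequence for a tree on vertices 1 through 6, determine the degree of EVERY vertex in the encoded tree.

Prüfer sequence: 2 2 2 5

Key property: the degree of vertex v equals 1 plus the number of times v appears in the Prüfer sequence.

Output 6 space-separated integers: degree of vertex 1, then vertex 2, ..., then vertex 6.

p_1 = 2: count[2] becomes 1
p_2 = 2: count[2] becomes 2
p_3 = 2: count[2] becomes 3
p_4 = 5: count[5] becomes 1
Degrees (1 + count): deg[1]=1+0=1, deg[2]=1+3=4, deg[3]=1+0=1, deg[4]=1+0=1, deg[5]=1+1=2, deg[6]=1+0=1

Answer: 1 4 1 1 2 1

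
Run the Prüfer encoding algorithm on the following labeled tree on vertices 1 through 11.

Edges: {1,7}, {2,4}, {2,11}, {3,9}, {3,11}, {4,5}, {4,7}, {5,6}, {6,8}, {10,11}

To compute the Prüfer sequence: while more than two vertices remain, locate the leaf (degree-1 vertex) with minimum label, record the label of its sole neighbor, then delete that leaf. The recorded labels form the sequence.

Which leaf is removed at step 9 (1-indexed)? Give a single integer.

Step 1: current leaves = {1,8,9,10}. Remove leaf 1 (neighbor: 7).
Step 2: current leaves = {7,8,9,10}. Remove leaf 7 (neighbor: 4).
Step 3: current leaves = {8,9,10}. Remove leaf 8 (neighbor: 6).
Step 4: current leaves = {6,9,10}. Remove leaf 6 (neighbor: 5).
Step 5: current leaves = {5,9,10}. Remove leaf 5 (neighbor: 4).
Step 6: current leaves = {4,9,10}. Remove leaf 4 (neighbor: 2).
Step 7: current leaves = {2,9,10}. Remove leaf 2 (neighbor: 11).
Step 8: current leaves = {9,10}. Remove leaf 9 (neighbor: 3).
Step 9: current leaves = {3,10}. Remove leaf 3 (neighbor: 11).

Answer: 3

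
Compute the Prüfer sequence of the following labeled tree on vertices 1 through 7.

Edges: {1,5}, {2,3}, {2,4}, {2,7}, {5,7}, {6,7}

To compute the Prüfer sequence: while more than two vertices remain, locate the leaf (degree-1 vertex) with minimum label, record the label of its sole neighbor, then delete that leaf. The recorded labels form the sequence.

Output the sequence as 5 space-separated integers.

Answer: 5 2 2 7 7

Derivation:
Step 1: leaves = {1,3,4,6}. Remove smallest leaf 1, emit neighbor 5.
Step 2: leaves = {3,4,5,6}. Remove smallest leaf 3, emit neighbor 2.
Step 3: leaves = {4,5,6}. Remove smallest leaf 4, emit neighbor 2.
Step 4: leaves = {2,5,6}. Remove smallest leaf 2, emit neighbor 7.
Step 5: leaves = {5,6}. Remove smallest leaf 5, emit neighbor 7.
Done: 2 vertices remain (6, 7). Sequence = [5 2 2 7 7]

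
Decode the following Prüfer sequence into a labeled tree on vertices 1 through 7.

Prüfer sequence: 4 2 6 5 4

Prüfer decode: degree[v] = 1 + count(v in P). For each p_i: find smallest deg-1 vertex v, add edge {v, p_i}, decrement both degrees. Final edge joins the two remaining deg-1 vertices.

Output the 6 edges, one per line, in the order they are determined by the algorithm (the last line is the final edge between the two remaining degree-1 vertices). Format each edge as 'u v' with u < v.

Answer: 1 4
2 3
2 6
5 6
4 5
4 7

Derivation:
Initial degrees: {1:1, 2:2, 3:1, 4:3, 5:2, 6:2, 7:1}
Step 1: smallest deg-1 vertex = 1, p_1 = 4. Add edge {1,4}. Now deg[1]=0, deg[4]=2.
Step 2: smallest deg-1 vertex = 3, p_2 = 2. Add edge {2,3}. Now deg[3]=0, deg[2]=1.
Step 3: smallest deg-1 vertex = 2, p_3 = 6. Add edge {2,6}. Now deg[2]=0, deg[6]=1.
Step 4: smallest deg-1 vertex = 6, p_4 = 5. Add edge {5,6}. Now deg[6]=0, deg[5]=1.
Step 5: smallest deg-1 vertex = 5, p_5 = 4. Add edge {4,5}. Now deg[5]=0, deg[4]=1.
Final: two remaining deg-1 vertices are 4, 7. Add edge {4,7}.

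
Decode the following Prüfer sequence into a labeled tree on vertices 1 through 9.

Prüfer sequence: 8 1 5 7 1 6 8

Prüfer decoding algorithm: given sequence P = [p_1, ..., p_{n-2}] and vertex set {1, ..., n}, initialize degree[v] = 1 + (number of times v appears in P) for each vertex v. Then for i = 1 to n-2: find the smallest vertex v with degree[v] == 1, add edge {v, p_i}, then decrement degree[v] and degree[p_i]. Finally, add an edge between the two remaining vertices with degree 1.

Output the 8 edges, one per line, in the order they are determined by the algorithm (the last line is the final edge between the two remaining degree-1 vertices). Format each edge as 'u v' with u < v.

Initial degrees: {1:3, 2:1, 3:1, 4:1, 5:2, 6:2, 7:2, 8:3, 9:1}
Step 1: smallest deg-1 vertex = 2, p_1 = 8. Add edge {2,8}. Now deg[2]=0, deg[8]=2.
Step 2: smallest deg-1 vertex = 3, p_2 = 1. Add edge {1,3}. Now deg[3]=0, deg[1]=2.
Step 3: smallest deg-1 vertex = 4, p_3 = 5. Add edge {4,5}. Now deg[4]=0, deg[5]=1.
Step 4: smallest deg-1 vertex = 5, p_4 = 7. Add edge {5,7}. Now deg[5]=0, deg[7]=1.
Step 5: smallest deg-1 vertex = 7, p_5 = 1. Add edge {1,7}. Now deg[7]=0, deg[1]=1.
Step 6: smallest deg-1 vertex = 1, p_6 = 6. Add edge {1,6}. Now deg[1]=0, deg[6]=1.
Step 7: smallest deg-1 vertex = 6, p_7 = 8. Add edge {6,8}. Now deg[6]=0, deg[8]=1.
Final: two remaining deg-1 vertices are 8, 9. Add edge {8,9}.

Answer: 2 8
1 3
4 5
5 7
1 7
1 6
6 8
8 9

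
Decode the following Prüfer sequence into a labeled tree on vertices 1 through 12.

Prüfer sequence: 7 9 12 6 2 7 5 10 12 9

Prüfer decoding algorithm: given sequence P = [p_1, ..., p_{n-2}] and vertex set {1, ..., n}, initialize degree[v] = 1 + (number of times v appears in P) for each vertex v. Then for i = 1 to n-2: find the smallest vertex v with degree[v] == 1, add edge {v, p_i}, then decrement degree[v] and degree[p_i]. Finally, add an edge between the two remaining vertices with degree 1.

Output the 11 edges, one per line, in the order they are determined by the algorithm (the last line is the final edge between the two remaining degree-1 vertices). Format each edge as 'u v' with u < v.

Answer: 1 7
3 9
4 12
6 8
2 6
2 7
5 7
5 10
10 12
9 11
9 12

Derivation:
Initial degrees: {1:1, 2:2, 3:1, 4:1, 5:2, 6:2, 7:3, 8:1, 9:3, 10:2, 11:1, 12:3}
Step 1: smallest deg-1 vertex = 1, p_1 = 7. Add edge {1,7}. Now deg[1]=0, deg[7]=2.
Step 2: smallest deg-1 vertex = 3, p_2 = 9. Add edge {3,9}. Now deg[3]=0, deg[9]=2.
Step 3: smallest deg-1 vertex = 4, p_3 = 12. Add edge {4,12}. Now deg[4]=0, deg[12]=2.
Step 4: smallest deg-1 vertex = 8, p_4 = 6. Add edge {6,8}. Now deg[8]=0, deg[6]=1.
Step 5: smallest deg-1 vertex = 6, p_5 = 2. Add edge {2,6}. Now deg[6]=0, deg[2]=1.
Step 6: smallest deg-1 vertex = 2, p_6 = 7. Add edge {2,7}. Now deg[2]=0, deg[7]=1.
Step 7: smallest deg-1 vertex = 7, p_7 = 5. Add edge {5,7}. Now deg[7]=0, deg[5]=1.
Step 8: smallest deg-1 vertex = 5, p_8 = 10. Add edge {5,10}. Now deg[5]=0, deg[10]=1.
Step 9: smallest deg-1 vertex = 10, p_9 = 12. Add edge {10,12}. Now deg[10]=0, deg[12]=1.
Step 10: smallest deg-1 vertex = 11, p_10 = 9. Add edge {9,11}. Now deg[11]=0, deg[9]=1.
Final: two remaining deg-1 vertices are 9, 12. Add edge {9,12}.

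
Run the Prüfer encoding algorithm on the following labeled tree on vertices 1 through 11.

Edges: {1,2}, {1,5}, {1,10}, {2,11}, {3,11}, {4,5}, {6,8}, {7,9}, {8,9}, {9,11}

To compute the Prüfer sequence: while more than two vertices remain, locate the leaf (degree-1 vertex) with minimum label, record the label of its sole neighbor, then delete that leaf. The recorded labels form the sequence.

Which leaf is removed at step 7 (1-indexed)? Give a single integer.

Answer: 9

Derivation:
Step 1: current leaves = {3,4,6,7,10}. Remove leaf 3 (neighbor: 11).
Step 2: current leaves = {4,6,7,10}. Remove leaf 4 (neighbor: 5).
Step 3: current leaves = {5,6,7,10}. Remove leaf 5 (neighbor: 1).
Step 4: current leaves = {6,7,10}. Remove leaf 6 (neighbor: 8).
Step 5: current leaves = {7,8,10}. Remove leaf 7 (neighbor: 9).
Step 6: current leaves = {8,10}. Remove leaf 8 (neighbor: 9).
Step 7: current leaves = {9,10}. Remove leaf 9 (neighbor: 11).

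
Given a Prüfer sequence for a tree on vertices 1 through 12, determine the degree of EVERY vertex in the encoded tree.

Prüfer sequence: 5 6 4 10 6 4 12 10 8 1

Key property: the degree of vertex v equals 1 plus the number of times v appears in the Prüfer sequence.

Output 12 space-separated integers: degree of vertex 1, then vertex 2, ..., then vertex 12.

p_1 = 5: count[5] becomes 1
p_2 = 6: count[6] becomes 1
p_3 = 4: count[4] becomes 1
p_4 = 10: count[10] becomes 1
p_5 = 6: count[6] becomes 2
p_6 = 4: count[4] becomes 2
p_7 = 12: count[12] becomes 1
p_8 = 10: count[10] becomes 2
p_9 = 8: count[8] becomes 1
p_10 = 1: count[1] becomes 1
Degrees (1 + count): deg[1]=1+1=2, deg[2]=1+0=1, deg[3]=1+0=1, deg[4]=1+2=3, deg[5]=1+1=2, deg[6]=1+2=3, deg[7]=1+0=1, deg[8]=1+1=2, deg[9]=1+0=1, deg[10]=1+2=3, deg[11]=1+0=1, deg[12]=1+1=2

Answer: 2 1 1 3 2 3 1 2 1 3 1 2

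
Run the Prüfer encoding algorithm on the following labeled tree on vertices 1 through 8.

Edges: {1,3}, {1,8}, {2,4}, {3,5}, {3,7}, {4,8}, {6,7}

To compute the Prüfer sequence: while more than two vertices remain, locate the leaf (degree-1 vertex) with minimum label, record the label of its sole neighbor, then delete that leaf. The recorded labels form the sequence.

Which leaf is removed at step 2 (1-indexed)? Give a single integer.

Step 1: current leaves = {2,5,6}. Remove leaf 2 (neighbor: 4).
Step 2: current leaves = {4,5,6}. Remove leaf 4 (neighbor: 8).

Answer: 4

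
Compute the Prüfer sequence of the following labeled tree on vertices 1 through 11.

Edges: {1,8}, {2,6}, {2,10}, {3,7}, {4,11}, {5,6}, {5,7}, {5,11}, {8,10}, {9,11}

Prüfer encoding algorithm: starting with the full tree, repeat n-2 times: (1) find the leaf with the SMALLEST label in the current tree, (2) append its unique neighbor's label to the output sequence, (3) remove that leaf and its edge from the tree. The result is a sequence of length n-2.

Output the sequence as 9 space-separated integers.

Step 1: leaves = {1,3,4,9}. Remove smallest leaf 1, emit neighbor 8.
Step 2: leaves = {3,4,8,9}. Remove smallest leaf 3, emit neighbor 7.
Step 3: leaves = {4,7,8,9}. Remove smallest leaf 4, emit neighbor 11.
Step 4: leaves = {7,8,9}. Remove smallest leaf 7, emit neighbor 5.
Step 5: leaves = {8,9}. Remove smallest leaf 8, emit neighbor 10.
Step 6: leaves = {9,10}. Remove smallest leaf 9, emit neighbor 11.
Step 7: leaves = {10,11}. Remove smallest leaf 10, emit neighbor 2.
Step 8: leaves = {2,11}. Remove smallest leaf 2, emit neighbor 6.
Step 9: leaves = {6,11}. Remove smallest leaf 6, emit neighbor 5.
Done: 2 vertices remain (5, 11). Sequence = [8 7 11 5 10 11 2 6 5]

Answer: 8 7 11 5 10 11 2 6 5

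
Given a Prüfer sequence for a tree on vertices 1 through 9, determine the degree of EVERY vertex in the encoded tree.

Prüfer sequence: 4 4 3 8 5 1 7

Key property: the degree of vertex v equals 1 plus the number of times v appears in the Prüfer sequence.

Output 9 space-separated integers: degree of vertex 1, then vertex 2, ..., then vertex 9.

p_1 = 4: count[4] becomes 1
p_2 = 4: count[4] becomes 2
p_3 = 3: count[3] becomes 1
p_4 = 8: count[8] becomes 1
p_5 = 5: count[5] becomes 1
p_6 = 1: count[1] becomes 1
p_7 = 7: count[7] becomes 1
Degrees (1 + count): deg[1]=1+1=2, deg[2]=1+0=1, deg[3]=1+1=2, deg[4]=1+2=3, deg[5]=1+1=2, deg[6]=1+0=1, deg[7]=1+1=2, deg[8]=1+1=2, deg[9]=1+0=1

Answer: 2 1 2 3 2 1 2 2 1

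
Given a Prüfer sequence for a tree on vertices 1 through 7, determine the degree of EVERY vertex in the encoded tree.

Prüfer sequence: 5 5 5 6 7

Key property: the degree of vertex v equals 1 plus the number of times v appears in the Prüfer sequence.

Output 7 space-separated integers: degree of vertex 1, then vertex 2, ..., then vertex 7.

Answer: 1 1 1 1 4 2 2

Derivation:
p_1 = 5: count[5] becomes 1
p_2 = 5: count[5] becomes 2
p_3 = 5: count[5] becomes 3
p_4 = 6: count[6] becomes 1
p_5 = 7: count[7] becomes 1
Degrees (1 + count): deg[1]=1+0=1, deg[2]=1+0=1, deg[3]=1+0=1, deg[4]=1+0=1, deg[5]=1+3=4, deg[6]=1+1=2, deg[7]=1+1=2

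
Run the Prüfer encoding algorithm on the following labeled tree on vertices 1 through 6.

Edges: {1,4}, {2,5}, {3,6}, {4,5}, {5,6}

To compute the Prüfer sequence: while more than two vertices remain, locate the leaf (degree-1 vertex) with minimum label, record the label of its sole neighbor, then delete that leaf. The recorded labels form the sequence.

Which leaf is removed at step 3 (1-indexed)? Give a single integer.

Step 1: current leaves = {1,2,3}. Remove leaf 1 (neighbor: 4).
Step 2: current leaves = {2,3,4}. Remove leaf 2 (neighbor: 5).
Step 3: current leaves = {3,4}. Remove leaf 3 (neighbor: 6).

Answer: 3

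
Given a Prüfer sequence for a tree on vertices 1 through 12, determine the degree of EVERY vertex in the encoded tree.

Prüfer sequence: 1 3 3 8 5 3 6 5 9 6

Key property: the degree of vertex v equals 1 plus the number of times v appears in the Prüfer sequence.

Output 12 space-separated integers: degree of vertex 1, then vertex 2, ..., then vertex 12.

Answer: 2 1 4 1 3 3 1 2 2 1 1 1

Derivation:
p_1 = 1: count[1] becomes 1
p_2 = 3: count[3] becomes 1
p_3 = 3: count[3] becomes 2
p_4 = 8: count[8] becomes 1
p_5 = 5: count[5] becomes 1
p_6 = 3: count[3] becomes 3
p_7 = 6: count[6] becomes 1
p_8 = 5: count[5] becomes 2
p_9 = 9: count[9] becomes 1
p_10 = 6: count[6] becomes 2
Degrees (1 + count): deg[1]=1+1=2, deg[2]=1+0=1, deg[3]=1+3=4, deg[4]=1+0=1, deg[5]=1+2=3, deg[6]=1+2=3, deg[7]=1+0=1, deg[8]=1+1=2, deg[9]=1+1=2, deg[10]=1+0=1, deg[11]=1+0=1, deg[12]=1+0=1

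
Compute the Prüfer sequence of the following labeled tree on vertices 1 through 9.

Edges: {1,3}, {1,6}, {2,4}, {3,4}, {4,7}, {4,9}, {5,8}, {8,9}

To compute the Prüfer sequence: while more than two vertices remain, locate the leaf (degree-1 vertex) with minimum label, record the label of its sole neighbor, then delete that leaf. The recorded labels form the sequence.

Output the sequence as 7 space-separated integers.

Step 1: leaves = {2,5,6,7}. Remove smallest leaf 2, emit neighbor 4.
Step 2: leaves = {5,6,7}. Remove smallest leaf 5, emit neighbor 8.
Step 3: leaves = {6,7,8}. Remove smallest leaf 6, emit neighbor 1.
Step 4: leaves = {1,7,8}. Remove smallest leaf 1, emit neighbor 3.
Step 5: leaves = {3,7,8}. Remove smallest leaf 3, emit neighbor 4.
Step 6: leaves = {7,8}. Remove smallest leaf 7, emit neighbor 4.
Step 7: leaves = {4,8}. Remove smallest leaf 4, emit neighbor 9.
Done: 2 vertices remain (8, 9). Sequence = [4 8 1 3 4 4 9]

Answer: 4 8 1 3 4 4 9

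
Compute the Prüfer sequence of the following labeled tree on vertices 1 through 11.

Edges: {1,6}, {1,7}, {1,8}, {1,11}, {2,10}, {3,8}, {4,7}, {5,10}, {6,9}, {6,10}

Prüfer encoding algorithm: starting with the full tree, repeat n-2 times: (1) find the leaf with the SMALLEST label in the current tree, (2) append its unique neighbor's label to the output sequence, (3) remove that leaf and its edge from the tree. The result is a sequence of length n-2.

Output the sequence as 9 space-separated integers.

Answer: 10 8 7 10 1 1 6 6 1

Derivation:
Step 1: leaves = {2,3,4,5,9,11}. Remove smallest leaf 2, emit neighbor 10.
Step 2: leaves = {3,4,5,9,11}. Remove smallest leaf 3, emit neighbor 8.
Step 3: leaves = {4,5,8,9,11}. Remove smallest leaf 4, emit neighbor 7.
Step 4: leaves = {5,7,8,9,11}. Remove smallest leaf 5, emit neighbor 10.
Step 5: leaves = {7,8,9,10,11}. Remove smallest leaf 7, emit neighbor 1.
Step 6: leaves = {8,9,10,11}. Remove smallest leaf 8, emit neighbor 1.
Step 7: leaves = {9,10,11}. Remove smallest leaf 9, emit neighbor 6.
Step 8: leaves = {10,11}. Remove smallest leaf 10, emit neighbor 6.
Step 9: leaves = {6,11}. Remove smallest leaf 6, emit neighbor 1.
Done: 2 vertices remain (1, 11). Sequence = [10 8 7 10 1 1 6 6 1]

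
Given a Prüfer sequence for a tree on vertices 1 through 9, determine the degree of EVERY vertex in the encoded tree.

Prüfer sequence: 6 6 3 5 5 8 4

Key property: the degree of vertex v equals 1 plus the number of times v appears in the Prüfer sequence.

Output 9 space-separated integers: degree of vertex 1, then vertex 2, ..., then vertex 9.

Answer: 1 1 2 2 3 3 1 2 1

Derivation:
p_1 = 6: count[6] becomes 1
p_2 = 6: count[6] becomes 2
p_3 = 3: count[3] becomes 1
p_4 = 5: count[5] becomes 1
p_5 = 5: count[5] becomes 2
p_6 = 8: count[8] becomes 1
p_7 = 4: count[4] becomes 1
Degrees (1 + count): deg[1]=1+0=1, deg[2]=1+0=1, deg[3]=1+1=2, deg[4]=1+1=2, deg[5]=1+2=3, deg[6]=1+2=3, deg[7]=1+0=1, deg[8]=1+1=2, deg[9]=1+0=1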